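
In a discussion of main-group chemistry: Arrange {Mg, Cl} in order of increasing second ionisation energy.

Consider each +1 ion: Mg⁺ still has 1 valence electron; Cl⁺ still has 6 valence electrons.
All are still removing valence electrons, so compare the +1 ions as you would atoms: IE_2 generally rises across a period (higher Z_eff) and falls down a group (larger shell), subject to the usual subshell exceptions.
Valence configurations: Mg⁺ [Ne]3s¹, Cl⁺ [Ne]3s²3p⁴.
The numbers (kJ/mol): Mg 1451, Cl 2298.
Hence IE_2: Mg < Cl.

Mg < Cl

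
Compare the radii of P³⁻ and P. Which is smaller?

Forming P³⁻ adds 3 electrons to P. More electron–electron repulsion in the same shell, with unchanged nuclear charge, lets the cloud expand.
An anion is larger than its parent atom: P³⁻ > P.

P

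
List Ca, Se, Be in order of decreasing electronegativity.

Be is in period 2, group 2; Ca is in period 4, group 2; Se is in period 4, group 16.
EN rises left→right (higher Z_eff, smaller atoms) and falls top→bottom (larger, more shielded atoms).
Neither a single period nor a single group — weigh both effects.
Be > Ca: Be sits above Ca in group 2, so the down-group effect alone puts Be higher.
Se > Be: the two effects oppose for this pair; the across-period effect wins (2.55 vs 1.57).
Approximate values (Pauling): Be 1.57, Ca 1.00, Se 2.55.
So from highest to lowest: Se > Be > Ca.

Se > Be > Ca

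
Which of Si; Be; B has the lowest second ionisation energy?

Si

The second ionization energy removes an electron from the +1 ion. For each element: Si⁺ still has 3 valence electrons; Be⁺ still has 1 valence electron; B⁺ still has 2 valence electrons.
All are still removing valence electrons, so compare the +1 ions as you would atoms: IE_2 generally rises across a period (higher Z_eff) and falls down a group (larger shell), subject to the usual subshell exceptions.
Valence configurations: Si⁺ [Ne]3s²3p¹, Be⁺ [He]2s¹, B⁺ [He]2s².
Approximate IE_2 values (kJ/mol): Si 1577, Be 1757, B 2427.
Overall IE_2 order: Si < Be < B.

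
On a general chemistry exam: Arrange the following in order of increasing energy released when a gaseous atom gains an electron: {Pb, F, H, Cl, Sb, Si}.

Pb < H < Sb < Si < F < Cl

H is in period 1, group 1; F is in period 2, group 17; Si is in period 3, group 14; Cl is in period 3, group 17; Sb is in period 5, group 15; Pb is in period 6, group 14.
Atoms with high Z_eff and room in the valence shell (especially the halogens) have the most exothermic electron affinities.
Here both period and group differ, so the two effects have to be weighed against each other.
H > Pb: period and group pull opposite ways; the down-group shift dominates (73 vs 35 kJ/mol).
Sb > H: period and group pull opposite ways; the across-period shift dominates (103 vs 73 kJ/mol).
Si > Sb: period and group pull opposite ways; the down-group shift dominates (134 vs 103 kJ/mol).
F > Si: both effects reinforce here, so F is clearly the higher of the two.
Cl > F: this pair runs against the simple trend — see the exception note.
Note the exception: Cl has a higher electron affinity than F, contrary to the simple trend — F's small 2p subshell makes the incoming electron feel strong e⁻–e⁻ repulsion, so Cl actually releases more energy on gaining an electron.
Tabulated electron affinity (kJ/mol): H 73, F 328, Si 134, Cl 349, Sb 103, Pb 35.
So from lowest to highest: Pb < H < Sb < Si < F < Cl.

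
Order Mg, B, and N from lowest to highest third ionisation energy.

B < N < Mg

Consider each +2 ion: Mg²⁺ is the bare [Ne] core; B²⁺ still has 1 valence electron; N²⁺ still has 3 valence electrons.
Core electrons are held far more tightly than valence electrons, so Mg tops the IE_3 order.
Valence configurations: B²⁺ [He]2s¹, N²⁺ [He]2s²2p¹.
Tabulated IE_3 (kJ/mol): Mg 7733, B 3660, N 4578.
Overall IE_3 order: B < N < Mg.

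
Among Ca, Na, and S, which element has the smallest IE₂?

After 1 electron has been removed, what remains? Ca⁺ still has 1 valence electron; Na⁺ is the bare [Ne] core; S⁺ still has 5 valence electrons.
Pulling an electron out of a noble-gas core costs far more than removing a remaining valence electron, so Na sits at the high end of IE_2.
Valence configurations: Ca⁺ [Ar]4s¹, S⁺ [Ne]3s²3p³.
Tabulated IE_2 (kJ/mol): Ca 1145, Na 4562, S 2252.
Putting it together, IE_2: Ca < S < Na.

Ca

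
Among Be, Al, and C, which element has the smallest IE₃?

Al

After 2 electrons have been removed, what remains? Be²⁺ is the bare [He] core; Al²⁺ still has 1 valence electron; C²⁺ still has 2 valence electrons.
Pulling an electron out of a noble-gas core costs far more than removing a remaining valence electron, so Be sits at the high end of IE_3.
Valence configurations: Al²⁺ [Ne]3s¹, C²⁺ [He]2s².
The numbers (kJ/mol): Be 14849, Al 2745, C 4620.
Putting it together, IE_3: Al < C < Be.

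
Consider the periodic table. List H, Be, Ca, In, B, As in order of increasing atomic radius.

Moving right in a period, electrons are added to the same shell under a stronger nuclear pull, so atoms get smaller; moving down, a new shell is opened and atoms get larger.
Here both period and group differ, so the two effects have to be weighed against each other.
B > H: period and group pull opposite ways; the down-group shift dominates (85 vs 32 pm).
Be > B: Be lies to the left of B in period 2, so the across-period effect alone puts Be larger.
As > Be: the two effects oppose for this pair; the down-group effect wins (121 vs 102 pm).
In > As: both effects reinforce here, so In is clearly the larger of the two.
Ca > In: period and group pull opposite ways; the across-period shift dominates (171 vs 142 pm).
Approximate values (pm): H 32, Be 102, B 85, Ca 171, As 121, In 142.
So from smallest to largest: H < B < Be < As < In < Ca.

H < B < Be < As < In < Ca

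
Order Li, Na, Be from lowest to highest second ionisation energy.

The second ionization energy removes an electron from the +1 ion. For each element: Li⁺ is the bare [He] core; Na⁺ is the bare [Ne] core; Be⁺ still has 1 valence electron.
Breaking into a closed-shell core is much more expensive than removing a leftover valence electron — Na and Li have the largest IE_2 here.
The numbers (kJ/mol): Li 7298, Na 4562, Be 1757.
Hence IE_2: Be < Na < Li.

Be < Na < Li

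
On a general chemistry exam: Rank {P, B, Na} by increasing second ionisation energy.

After 1 electron has been removed, what remains? P⁺ still has 4 valence electrons; B⁺ still has 2 valence electrons; Na⁺ is the bare [Ne] core.
Pulling an electron out of a noble-gas core costs far more than removing a remaining valence electron, so Na sits at the high end of IE_2.
Valence configurations: P⁺ [Ne]3s²3p², B⁺ [He]2s².
The numbers (kJ/mol): P 1907, B 2427, Na 4562.
Hence IE_2: P < B < Na.

P < B < Na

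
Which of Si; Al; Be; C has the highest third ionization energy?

Be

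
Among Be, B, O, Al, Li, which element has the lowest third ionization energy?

Al

Consider each +2 ion: Be²⁺ is the bare [He] core; B²⁺ still has 1 valence electron; O²⁺ still has 4 valence electrons; Al²⁺ still has 1 valence electron; Li²⁺ is already 1 electron into the core.
Pulling an electron out of a noble-gas core costs far more than removing a remaining valence electron, so Li and Be sit at the high end of IE_3.
Valence configurations: B²⁺ [He]2s¹, O²⁺ [He]2s²2p², Al²⁺ [Ne]3s¹.
Tabulated IE_3 (kJ/mol): Be 14849, B 3660, O 5300, Al 2745, Li 11815.
Putting it together, IE_3: Al < B < O < Li < Be.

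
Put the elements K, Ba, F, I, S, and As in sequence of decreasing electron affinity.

F > I > S > As > K > Ba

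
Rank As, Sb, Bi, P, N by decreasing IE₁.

Removing the outermost electron gets harder across a period and easier down a group.
All are in group 15, so first ionization energy increases up the group.
So from highest to lowest: N > P > As > Sb > Bi.

N > P > As > Sb > Bi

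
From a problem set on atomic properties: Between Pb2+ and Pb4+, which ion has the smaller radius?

Pb4+

Both ions have Z = 82 protons, but Pb4+ has lost more electrons, so its remaining electrons feel a larger effective nuclear charge per electron and are pulled in more tightly.
Higher positive charge → smaller ion, so Pb2+ > Pb4+.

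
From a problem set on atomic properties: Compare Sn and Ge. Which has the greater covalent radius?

Sn

Moving right in a period, electrons are added to the same shell under a stronger nuclear pull, so atoms get smaller; moving down, a new shell is opened and atoms get larger.
All are in group 14, so atomic radius increases down the group.
So Sn has the greater covalent radius (Sn > Ge).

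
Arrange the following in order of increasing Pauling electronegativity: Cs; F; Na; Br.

Cs < Na < Br < F

Atoms toward the upper right of the periodic table pull bonding electrons most strongly.
These span different periods and groups, so the two trends combine.
Na > Cs: they share group 1; the group trend gives Na the larger value.
Br > Na: period and group pull opposite ways; the across-period shift dominates (2.96 vs 0.93).
F > Br: F sits above Br in group 17, so the down-group effect alone puts F higher.
For reference (Pauling): F 3.98, Na 0.93, Br 2.96, Cs 0.79.
So from lowest to highest: Cs < Na < Br < F.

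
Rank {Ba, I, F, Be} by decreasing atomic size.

Be is in period 2, group 2; F is in period 2, group 17; I is in period 5, group 17; Ba is in period 6, group 2.
Atomic radius shrinks across a period as nuclear charge pulls the same shell inward, and grows down a group as new shells are added.
These span different periods and groups, so the two trends combine.
Be > F: Be lies to the left of F in period 2, so the across-period effect alone puts Be larger.
I > Be: period and group pull opposite ways; the down-group shift dominates (133 vs 102 pm).
Ba > I: relative to I, both the across-period and down-group shifts push Ba's atomic radius up.
Approximate values (pm): Be 102, F 64, I 133, Ba 196.
So from largest to smallest: Ba > I > Be > F.

Ba, I, Be, F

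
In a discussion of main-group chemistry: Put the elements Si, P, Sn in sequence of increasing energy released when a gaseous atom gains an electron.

Si is in period 3, group 14; P is in period 3, group 15; Sn is in period 5, group 14.
EA tends to increase across a period and decrease down a group, though the pattern is less regular than for IE or radius.
These span different periods and groups, so the two trends combine.
Sn > P: this pair runs against the simple trend — see the exception note.
Si > Sn: they share group 14; the group trend gives Si the larger value.
Note the exception: Sn has a higher electron affinity than P, contrary to the simple trend — adding an electron to P's half-filled np³ subshell costs electron-pairing energy.
Note the exception: Si has a higher electron affinity than P, contrary to the simple trend — adding an electron to P's half-filled 3p³ is unfavourable, so Si (3p²) has the more exothermic EA.
For reference (kJ/mol): Si 134, P 72, Sn 107.
So from lowest to highest: P < Sn < Si.

P, Sn, Si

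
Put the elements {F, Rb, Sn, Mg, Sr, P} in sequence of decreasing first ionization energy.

F > P > Mg > Sn > Sr > Rb

F is in period 2, group 17; Mg is in period 3, group 2; P is in period 3, group 15; Rb is in period 5, group 1; Sr is in period 5, group 2; Sn is in period 5, group 14.
Across a period the outer electron is held more tightly (higher IE₁); down a group it sits in a higher shell, more shielded, and comes off more easily.
Here both period and group differ, so the two effects have to be weighed against each other.
Sr > Rb: Sr lies to the right of Rb in period 5, so the across-period effect alone puts Sr higher.
Sn > Sr: Sn lies to the right of Sr in period 5, so the across-period effect alone puts Sn higher.
Mg > Sn: the two effects oppose for this pair; the down-group effect wins (738 vs 709 kJ/mol).
P > Mg: P lies to the right of Mg in period 3, so the across-period effect alone puts P higher.
F > P: both effects reinforce here, so F is clearly the higher of the two.
For reference (kJ/mol): F 1681, Mg 738, P 1012, Rb 403, Sr 550, Sn 709.
So from highest to lowest: F > P > Mg > Sn > Sr > Rb.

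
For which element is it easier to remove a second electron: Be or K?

Be

Consider each +1 ion: Be⁺ still has 1 valence electron; K⁺ is the bare [Ar] core.
Breaking into a closed-shell core is much more expensive than removing a leftover valence electron — K has the largest IE_2 here.
The numbers (kJ/mol): Be 1757, K 3052.
Putting it together, IE_2: Be < K.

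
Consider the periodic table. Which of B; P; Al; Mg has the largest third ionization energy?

Mg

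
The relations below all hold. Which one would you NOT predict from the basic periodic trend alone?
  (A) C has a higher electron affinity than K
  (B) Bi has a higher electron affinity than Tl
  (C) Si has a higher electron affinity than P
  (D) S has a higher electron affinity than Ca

The general trend: electron affinity increases across a period and decreases down a group.
(A) C (period 2, group 14) vs K (period 4, group 1): the stated order agrees with the simple trend.
(B) Bi (period 6, group 15) vs Tl (period 6, group 13): the stated order agrees with the simple trend.
(C) Si (period 3, group 14) vs P (period 3, group 15): the stated order contradicts the simple trend.
(D) S (period 3, group 16) vs Ca (period 4, group 2): the stated order agrees with the simple trend.
The exception is (C): adding an electron to P's half-filled 3p³ is unfavourable, so Si (3p²) has the more exothermic EA.

(C)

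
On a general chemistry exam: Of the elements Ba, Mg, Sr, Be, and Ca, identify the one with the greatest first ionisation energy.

Be is in period 2, group 2; Mg is in period 3, group 2; Ca is in period 4, group 2; Sr is in period 5, group 2; Ba is in period 6, group 2.
IE₁ increases left→right with effective nuclear charge and decreases top→bottom as the valence shell moves farther out.
All are in group 2, so first ionization energy increases up the group.
The greatest first ionisation energy among these belongs to Be.

Be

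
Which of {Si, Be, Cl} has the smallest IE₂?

Si

IE_2 is the cost of taking one more electron from the +1 cation: Si⁺ still has 3 valence electrons; Be⁺ still has 1 valence electron; Cl⁺ still has 6 valence electrons.
All are still removing valence electrons, so compare the +1 ions as you would atoms: IE_2 generally rises across a period (higher Z_eff) and falls down a group (larger shell), subject to the usual subshell exceptions.
Valence configurations: Si⁺ [Ne]3s²3p¹, Be⁺ [He]2s¹, Cl⁺ [Ne]3s²3p⁴.
The numbers (kJ/mol): Si 1577, Be 1757, Cl 2298.
Hence IE_2: Si < Be < Cl.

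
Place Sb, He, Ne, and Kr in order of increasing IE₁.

Sb, Kr, Ne, He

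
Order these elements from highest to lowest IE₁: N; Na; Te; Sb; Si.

N > Te > Sb > Si > Na

N is in period 2, group 15; Na is in period 3, group 1; Si is in period 3, group 14; Sb is in period 5, group 15; Te is in period 5, group 16.
Removing the outermost electron gets harder across a period and easier down a group.
Here both period and group differ, so the two effects have to be weighed against each other.
Si > Na: Si lies to the right of Na in period 3, so the across-period effect alone puts Si higher.
Sb > Si: period and group pull opposite ways; the across-period shift dominates (831 vs 786 kJ/mol).
Te > Sb: Te lies to the right of Sb in period 5, so the across-period effect alone puts Te higher.
N > Te: period and group pull opposite ways; the down-group shift dominates (1402 vs 869 kJ/mol).
For reference (kJ/mol): N 1402, Na 496, Si 786, Sb 831, Te 869.
So from highest to lowest: N > Te > Sb > Si > Na.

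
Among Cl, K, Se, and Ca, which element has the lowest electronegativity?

Cl is in period 3, group 17; K is in period 4, group 1; Ca is in period 4, group 2; Se is in period 4, group 16.
Electronegativity increases across a period and decreases down a group, tracking effective nuclear charge and atomic size.
Here both period and group differ, so the two effects have to be weighed against each other.
Ca > K: Ca lies to the right of K in period 4, so the across-period effect alone puts Ca higher.
Se > Ca: Se lies to the right of Ca in period 4, so the across-period effect alone puts Se higher.
Cl > Se: both effects reinforce here, so Cl is clearly the higher of the two.
For reference (Pauling): Cl 3.16, K 0.82, Ca 1.00, Se 2.55.
The lowest electronegativity among these belongs to K.

K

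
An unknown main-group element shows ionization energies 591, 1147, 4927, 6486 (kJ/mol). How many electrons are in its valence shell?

Look for the largest jump between consecutive ionization energies: IE3/IE2 ≈ 4.3, far larger than any earlier ratio.
That jump marks the point where a core electron is being removed. So the atom has 2 valence electrons.

2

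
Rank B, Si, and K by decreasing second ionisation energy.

The second ionization energy removes an electron from the +1 ion. For each element: B⁺ still has 2 valence electrons; Si⁺ still has 3 valence electrons; K⁺ is the bare [Ar] core.
Core electrons are held far more tightly than valence electrons, so K tops the IE_2 order.
Valence configurations: B⁺ [He]2s², Si⁺ [Ne]3s²3p¹.
Tabulated IE_2 (kJ/mol): B 2427, Si 1577, K 3052.
Putting it together, IE_2: Si < B < K.

K, B, Si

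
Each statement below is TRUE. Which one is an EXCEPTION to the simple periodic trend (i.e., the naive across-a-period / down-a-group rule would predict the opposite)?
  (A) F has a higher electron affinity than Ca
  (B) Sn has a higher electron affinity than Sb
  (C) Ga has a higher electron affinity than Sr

The general trend: electron affinity increases across a period and decreases down a group.
(A) F (period 2, group 17) vs Ca (period 4, group 2): the stated order agrees with the simple trend.
(B) Sn (period 5, group 14) vs Sb (period 5, group 15): the stated order contradicts the simple trend.
(C) Ga (period 4, group 13) vs Sr (period 5, group 2): the stated order agrees with the simple trend.
The exception is (B): adding an electron to Sb's half-filled 5p³ is unfavourable, so Sn has the more exothermic EA.

(B)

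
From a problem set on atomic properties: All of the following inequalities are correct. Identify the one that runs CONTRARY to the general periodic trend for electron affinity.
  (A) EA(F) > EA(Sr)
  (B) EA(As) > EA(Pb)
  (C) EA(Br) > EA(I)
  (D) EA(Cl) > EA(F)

(D)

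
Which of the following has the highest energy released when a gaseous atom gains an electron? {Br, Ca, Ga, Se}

Br

Atoms with high Z_eff and room in the valence shell (especially the halogens) have the most exothermic electron affinities.
All lie in period 4, so electron affinity increases left to right.
The highest energy released when a gaseous atom gains an electron among these belongs to Br.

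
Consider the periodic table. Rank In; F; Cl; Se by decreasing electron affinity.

F is in period 2, group 17; Cl is in period 3, group 17; Se is in period 4, group 16; In is in period 5, group 13.
Atoms with high Z_eff and room in the valence shell (especially the halogens) have the most exothermic electron affinities.
Neither a single period nor a single group — weigh both effects.
Se > In: relative to In, both the across-period and down-group shifts push Se's electron affinity up.
F > Se: both effects reinforce here, so F is clearly the higher of the two.
Cl > F: this pair runs against the simple trend — see the exception note.
Note the exception: Cl has a higher electron affinity than F, contrary to the simple trend — F's small 2p subshell makes the incoming electron feel strong e⁻–e⁻ repulsion, so Cl actually releases more energy on gaining an electron.
Approximate values (kJ/mol): F 328, Cl 349, Se 195, In 29.
So from highest to lowest: Cl > F > Se > In.

Cl > F > Se > In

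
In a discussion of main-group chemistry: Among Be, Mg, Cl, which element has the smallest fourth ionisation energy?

After 3 electrons have been removed, what remains? Be³⁺ is already 1 electron into the core; Mg³⁺ is already 1 electron into the core; Cl³⁺ still has 4 valence electrons.
Breaking into a closed-shell core is much more expensive than removing a leftover valence electron — Mg and Be have the largest IE_4 here.
Approximate IE_4 values (kJ/mol): Be 21007, Mg 10543, Cl 5159.
Overall IE_4 order: Cl < Mg < Be.

Cl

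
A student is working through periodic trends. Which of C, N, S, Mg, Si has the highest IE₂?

N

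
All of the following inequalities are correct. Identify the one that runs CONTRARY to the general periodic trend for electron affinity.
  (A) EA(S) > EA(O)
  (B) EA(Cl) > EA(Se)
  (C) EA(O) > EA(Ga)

The general trend: electron affinity increases across a period and decreases down a group.
(A) S (period 3, group 16) vs O (period 2, group 16): the stated order contradicts the simple trend.
(B) Cl (period 3, group 17) vs Se (period 4, group 16): the stated order agrees with the simple trend.
(C) O (period 2, group 16) vs Ga (period 4, group 13): the stated order agrees with the simple trend.
The exception is (A): the compact 2p subshell of O repels the added electron more than S's larger 3p does.

(A)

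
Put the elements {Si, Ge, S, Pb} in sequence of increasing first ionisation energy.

Pb < Ge < Si < S

Si is in period 3, group 14; S is in period 3, group 16; Ge is in period 4, group 14; Pb is in period 6, group 14.
IE₁ increases left→right with effective nuclear charge and decreases top→bottom as the valence shell moves farther out.
Neither a single period nor a single group — weigh both effects.
Ge > Pb: they share group 14; the group trend gives Ge the larger value.
Si > Ge: they share group 14; the group trend gives Si the larger value.
S > Si: S lies to the right of Si in period 3, so the across-period effect alone puts S higher.
Tabulated first ionization energy (kJ/mol): Si 786, S 1000, Ge 762, Pb 716.
So from lowest to highest: Pb < Ge < Si < S.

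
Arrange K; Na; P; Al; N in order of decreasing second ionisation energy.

Consider each +1 ion: K⁺ is the bare [Ar] core; Na⁺ is the bare [Ne] core; P⁺ still has 4 valence electrons; Al⁺ still has 2 valence electrons; N⁺ still has 4 valence electrons.
Breaking into a closed-shell core is much more expensive than removing a leftover valence electron — K and Na have the largest IE_2 here.
Valence configurations: P⁺ [Ne]3s²3p², Al⁺ [Ne]3s², N⁺ [He]2s²2p².
The numbers (kJ/mol): K 3052, Na 4562, P 1907, Al 1817, N 2856.
Putting it together, IE_2: Al < P < N < K < Na.

Na, K, N, P, Al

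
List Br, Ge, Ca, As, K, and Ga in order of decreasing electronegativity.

Br > As > Ge > Ga > Ca > K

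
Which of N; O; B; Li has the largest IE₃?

Li

IE_3 is the cost of taking one more electron from the +2 cation: N²⁺ still has 3 valence electrons; O²⁺ still has 4 valence electrons; B²⁺ still has 1 valence electron; Li²⁺ is already 1 electron into the core.
Pulling an electron out of a noble-gas core costs far more than removing a remaining valence electron, so Li sits at the high end of IE_3.
Valence configurations: N²⁺ [He]2s²2p¹, O²⁺ [He]2s²2p², B²⁺ [He]2s¹.
Tabulated IE_3 (kJ/mol): N 4578, O 5300, B 3660, Li 11815.
Hence IE_3: B < N < O < Li.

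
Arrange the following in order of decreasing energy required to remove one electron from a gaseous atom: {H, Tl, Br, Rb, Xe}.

H > Xe > Br > Tl > Rb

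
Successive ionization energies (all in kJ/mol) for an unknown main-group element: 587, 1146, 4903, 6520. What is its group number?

Look for the largest jump between consecutive ionization energies: IE3/IE2 ≈ 4.3, far larger than any earlier ratio.
That jump marks the point where a core electron is being removed. So the atom has 2 valence electrons.
A main-group element with 2 valence electrons is in group 2.

Group 2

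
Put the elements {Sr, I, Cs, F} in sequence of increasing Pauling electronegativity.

F is in period 2, group 17; Sr is in period 5, group 2; I is in period 5, group 17; Cs is in period 6, group 1.
Electronegativity increases across a period and decreases down a group, tracking effective nuclear charge and atomic size.
Here both period and group differ, so the two effects have to be weighed against each other.
Sr > Cs: both effects reinforce here, so Sr is clearly the higher of the two.
I > Sr: both are in period 5; the period trend gives I the larger value.
F > I: F sits above I in group 17, so the down-group effect alone puts F higher.
For reference (Pauling): F 3.98, Sr 0.95, I 2.66, Cs 0.79.
So from lowest to highest: Cs < Sr < I < F.

Cs < Sr < I < F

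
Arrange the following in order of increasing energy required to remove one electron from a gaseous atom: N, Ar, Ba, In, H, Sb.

Ba, In, Sb, H, N, Ar

H is in period 1, group 1; N is in period 2, group 15; Ar is in period 3, group 18; In is in period 5, group 13; Sb is in period 5, group 15; Ba is in period 6, group 2.
IE₁ increases left→right with effective nuclear charge and decreases top→bottom as the valence shell moves farther out.
Neither a single period nor a single group — weigh both effects.
In > Ba: relative to Ba, both the across-period and down-group shifts push In's first ionization energy up.
Sb > In: both are in period 5; the period trend gives Sb the larger value.
H > Sb: period and group pull opposite ways; the down-group shift dominates (1312 vs 831 kJ/mol).
N > H: period and group pull opposite ways; the across-period shift dominates (1402 vs 1312 kJ/mol).
Ar > N: the two effects oppose for this pair; the across-period effect wins (1521 vs 1402 kJ/mol).
Tabulated first ionization energy (kJ/mol): H 1312, N 1402, Ar 1521, In 558, Sb 831, Ba 503.
So from lowest to highest: Ba < In < Sb < H < N < Ar.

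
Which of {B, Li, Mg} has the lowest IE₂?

Mg

IE_2 is the cost of taking one more electron from the +1 cation: B⁺ still has 2 valence electrons; Li⁺ is the bare [He] core; Mg⁺ still has 1 valence electron.
Pulling an electron out of a noble-gas core costs far more than removing a remaining valence electron, so Li sits at the high end of IE_2.
Valence configurations: B⁺ [He]2s², Mg⁺ [Ne]3s¹.
The numbers (kJ/mol): B 2427, Li 7298, Mg 1451.
Overall IE_2 order: Mg < B < Li.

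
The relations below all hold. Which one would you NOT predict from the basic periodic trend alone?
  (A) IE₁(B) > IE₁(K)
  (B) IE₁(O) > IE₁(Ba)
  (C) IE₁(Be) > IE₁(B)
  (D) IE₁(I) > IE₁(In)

(C)

The general trend: first ionization energy increases across a period and decreases down a group.
(A) B (period 2, group 13) vs K (period 4, group 1): the stated order agrees with the simple trend.
(B) O (period 2, group 16) vs Ba (period 6, group 2): the stated order agrees with the simple trend.
(C) Be (period 2, group 2) vs B (period 2, group 13): the stated order contradicts the simple trend.
(D) I (period 5, group 17) vs In (period 5, group 13): the stated order agrees with the simple trend.
The exception is (C): removing B's lone 2p electron is easier than breaking Be's filled 2s².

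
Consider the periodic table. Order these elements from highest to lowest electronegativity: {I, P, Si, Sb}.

Si is in period 3, group 14; P is in period 3, group 15; Sb is in period 5, group 15; I is in period 5, group 17.
EN rises left→right (higher Z_eff, smaller atoms) and falls top→bottom (larger, more shielded atoms).
Neither a single period nor a single group — weigh both effects.
Sb > Si: period and group pull opposite ways; the across-period shift dominates (2.05 vs 1.90).
P > Sb: they share group 15; the group trend gives P the larger value.
I > P: the two effects oppose for this pair; the across-period effect wins (2.66 vs 2.19).
For reference (Pauling): Si 1.90, P 2.19, Sb 2.05, I 2.66.
So from highest to lowest: I > P > Sb > Si.

I > P > Sb > Si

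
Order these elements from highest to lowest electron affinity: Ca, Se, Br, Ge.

Adding an electron releases more energy for atoms nearer the top right (short of the noble gases).
All lie in period 4, so electron affinity increases left to right.
So from highest to lowest: Br > Se > Ge > Ca.

Br, Se, Ge, Ca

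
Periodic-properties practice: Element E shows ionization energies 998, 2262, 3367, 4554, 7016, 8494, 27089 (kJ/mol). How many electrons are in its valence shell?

Look for the largest jump between consecutive ionization energies: IE7/IE6 ≈ 3.2, far larger than any earlier ratio.
That jump marks the point where a core electron is being removed. So the atom has 6 valence electrons.

6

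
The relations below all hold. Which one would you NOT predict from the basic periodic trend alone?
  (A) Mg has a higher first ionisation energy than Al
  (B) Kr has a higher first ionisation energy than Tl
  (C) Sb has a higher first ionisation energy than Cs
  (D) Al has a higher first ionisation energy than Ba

The general trend: first ionisation energy increases across a period and decreases down a group.
(A) Mg (period 3, group 2) vs Al (period 3, group 13): the stated order contradicts the simple trend.
(B) Kr (period 4, group 18) vs Tl (period 6, group 13): the stated order agrees with the simple trend.
(C) Sb (period 5, group 15) vs Cs (period 6, group 1): the stated order agrees with the simple trend.
(D) Al (period 3, group 13) vs Ba (period 6, group 2): the stated order agrees with the simple trend.
The exception is (A): Al's single 3p electron is easier to remove than one from Mg's filled 3s².

(A)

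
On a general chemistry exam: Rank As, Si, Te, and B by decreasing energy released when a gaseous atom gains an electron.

Te > Si > As > B

B is in period 2, group 13; Si is in period 3, group 14; As is in period 4, group 15; Te is in period 5, group 16.
Electron affinity generally becomes more exothermic across a period toward the halogens and less exothermic down a group.
These sit on a diagonal, where the across-period and down-group effects partly cancel.
As > B: period and group pull opposite ways; the across-period shift dominates (78 vs 27 kJ/mol).
Si > As: period and group pull opposite ways; the down-group shift dominates (134 vs 78 kJ/mol).
Te > Si: period and group pull opposite ways; the across-period shift dominates (190 vs 134 kJ/mol).
For reference (kJ/mol): B 27, Si 134, As 78, Te 190.
So from highest to lowest: Te > Si > As > B.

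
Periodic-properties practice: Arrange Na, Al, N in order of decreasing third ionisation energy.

IE_3 is the cost of taking one more electron from the +2 cation: Na²⁺ is already 1 electron into the core; Al²⁺ still has 1 valence electron; N²⁺ still has 3 valence electrons.
Core electrons are held far more tightly than valence electrons, so Na tops the IE_3 order.
Valence configurations: Al²⁺ [Ne]3s¹, N²⁺ [He]2s²2p¹.
The numbers (kJ/mol): Na 6910, Al 2745, N 4578.
Hence IE_3: Al < N < Na.

Na, N, Al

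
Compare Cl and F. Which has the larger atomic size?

F is in period 2, group 17; Cl is in period 3, group 17.
Atomic radius shrinks across a period as nuclear charge pulls the same shell inward, and grows down a group as new shells are added.
All are in group 17, so atomic radius increases down the group.
So Cl has the larger atomic size (Cl > F).

Cl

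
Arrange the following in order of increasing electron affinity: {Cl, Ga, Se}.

Ga < Se < Cl

Cl is in period 3, group 17; Ga is in period 4, group 13; Se is in period 4, group 16.
Atoms with high Z_eff and room in the valence shell (especially the halogens) have the most exothermic electron affinities.
Here both period and group differ, so the two effects have to be weighed against each other.
Se > Ga: Se lies to the right of Ga in period 4, so the across-period effect alone puts Se higher.
Cl > Se: both effects reinforce here, so Cl is clearly the higher of the two.
For reference (kJ/mol): Cl 349, Ga 29, Se 195.
So from lowest to highest: Ga < Se < Cl.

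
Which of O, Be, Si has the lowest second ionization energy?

Consider each +1 ion: O⁺ still has 5 valence electrons; Be⁺ still has 1 valence electron; Si⁺ still has 3 valence electrons.
All are still removing valence electrons, so compare the +1 ions as you would atoms: IE_2 generally rises across a period (higher Z_eff) and falls down a group (larger shell), subject to the usual subshell exceptions.
Valence configurations: O⁺ [He]2s²2p³, Be⁺ [He]2s¹, Si⁺ [Ne]3s²3p¹.
The numbers (kJ/mol): O 3388, Be 1757, Si 1577.
Putting it together, IE_2: Si < Be < O.

Si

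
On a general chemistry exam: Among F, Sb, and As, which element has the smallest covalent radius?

F is in period 2, group 17; As is in period 4, group 15; Sb is in period 5, group 15.
Radius decreases left→right (rising Z_eff, same n) and increases top→bottom (higher n).
These span different periods and groups, so the two trends combine.
As > F: both effects reinforce here, so As is clearly the larger of the two.
Sb > As: they share group 15; the group trend gives Sb the larger value.
Tabulated atomic radius (pm): F 64, As 121, Sb 140.
The smallest covalent radius among these belongs to F.

F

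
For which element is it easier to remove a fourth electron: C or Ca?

C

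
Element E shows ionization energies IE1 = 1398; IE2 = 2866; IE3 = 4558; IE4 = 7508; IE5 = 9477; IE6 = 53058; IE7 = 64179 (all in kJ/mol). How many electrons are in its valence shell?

5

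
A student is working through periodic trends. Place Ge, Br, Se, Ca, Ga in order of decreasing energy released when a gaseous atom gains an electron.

Br > Se > Ge > Ga > Ca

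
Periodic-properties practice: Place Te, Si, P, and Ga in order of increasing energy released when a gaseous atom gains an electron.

Ga < P < Si < Te

Si is in period 3, group 14; P is in period 3, group 15; Ga is in period 4, group 13; Te is in period 5, group 16.
Electron affinity generally becomes more exothermic across a period toward the halogens and less exothermic down a group.
Neither a single period nor a single group — weigh both effects.
P > Ga: both effects reinforce here, so P is clearly the higher of the two.
Si > P: this pair runs against the simple trend — see the exception note.
Te > Si: the two effects oppose for this pair; the across-period effect wins (190 vs 134 kJ/mol).
Note the exception: Si has a higher electron affinity than P, contrary to the simple trend — adding an electron to P's half-filled 3p³ is unfavourable, so Si (3p²) has the more exothermic EA.
Tabulated electron affinity (kJ/mol): Si 134, P 72, Ga 29, Te 190.
So from lowest to highest: Ga < P < Si < Te.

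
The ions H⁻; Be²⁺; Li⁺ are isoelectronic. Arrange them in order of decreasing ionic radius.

All of these have 2 electrons, so size is governed by nuclear charge alone: the more protons, the stronger the pull on the same electron cloud, and the smaller the ion.
Nuclear charges: Be²⁺ (Z=4), Li⁺ (Z=3), H⁻ (Z=1).
Largest to smallest: H⁻ > Li⁺ > Be²⁺.

H⁻ > Li⁺ > Be²⁺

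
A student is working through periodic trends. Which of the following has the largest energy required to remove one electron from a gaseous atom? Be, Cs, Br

Br

IE₁ increases left→right with effective nuclear charge and decreases top→bottom as the valence shell moves farther out.
Neither a single period nor a single group — weigh both effects.
Be > Cs: both effects reinforce here, so Be is clearly the higher of the two.
Br > Be: the two effects oppose for this pair; the across-period effect wins (1140 vs 900 kJ/mol).
Approximate values (kJ/mol): Be 900, Br 1140, Cs 376.
The largest energy required to remove one electron from a gaseous atom among these belongs to Br.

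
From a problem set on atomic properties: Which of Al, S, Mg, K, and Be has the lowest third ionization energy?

Al

Consider each +2 ion: Al²⁺ still has 1 valence electron; S²⁺ still has 4 valence electrons; Mg²⁺ is the bare [Ne] core; K²⁺ is already 1 electron into the core; Be²⁺ is the bare [He] core.
Pulling an electron out of a noble-gas core costs far more than removing a remaining valence electron, so K, Mg and Be sit at the high end of IE_3.
Valence configurations: Al²⁺ [Ne]3s¹, S²⁺ [Ne]3s²3p².
Tabulated IE_3 (kJ/mol): Al 2745, S 3357, Mg 7733, K 4420, Be 14849.
Putting it together, IE_3: Al < S < K < Mg < Be.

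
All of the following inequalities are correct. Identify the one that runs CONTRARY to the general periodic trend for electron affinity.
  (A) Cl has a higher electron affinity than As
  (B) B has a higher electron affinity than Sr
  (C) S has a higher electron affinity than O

(C)

The general trend: electron affinity increases across a period and decreases down a group.
(A) Cl (period 3, group 17) vs As (period 4, group 15): the stated order agrees with the simple trend.
(B) B (period 2, group 13) vs Sr (period 5, group 2): the stated order agrees with the simple trend.
(C) S (period 3, group 16) vs O (period 2, group 16): the stated order contradicts the simple trend.
The exception is (C): the compact 2p subshell of O repels the added electron more than S's larger 3p does.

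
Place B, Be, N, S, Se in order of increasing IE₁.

Be is in period 2, group 2; B is in period 2, group 13; N is in period 2, group 15; S is in period 3, group 16; Se is in period 4, group 16.
IE₁ increases left→right with effective nuclear charge and decreases top→bottom as the valence shell moves farther out.
Here both period and group differ, so the two effects have to be weighed against each other.
Be > B: this pair runs against the simple trend — see the exception note.
Se > Be: the two effects oppose for this pair; the across-period effect wins (941 vs 900 kJ/mol).
S > Se: they share group 16; the group trend gives S the larger value.
N > S: the two effects oppose for this pair; the down-group effect wins (1402 vs 1000 kJ/mol).
Note the exception: Be has a higher first ionization energy than B, contrary to the simple trend — removing B's lone 2p electron is easier than breaking Be's filled 2s².
Approximate values (kJ/mol): Be 900, B 801, N 1402, S 1000, Se 941.
So from lowest to highest: B < Be < Se < S < N.

B, Be, Se, S, N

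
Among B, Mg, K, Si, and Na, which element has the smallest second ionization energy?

Mg

After 1 electron has been removed, what remains? B⁺ still has 2 valence electrons; Mg⁺ still has 1 valence electron; K⁺ is the bare [Ar] core; Si⁺ still has 3 valence electrons; Na⁺ is the bare [Ne] core.
Pulling an electron out of a noble-gas core costs far more than removing a remaining valence electron, so K and Na sit at the high end of IE_2.
Valence configurations: B⁺ [He]2s², Mg⁺ [Ne]3s¹, Si⁺ [Ne]3s²3p¹.
Tabulated IE_2 (kJ/mol): B 2427, Mg 1451, K 3052, Si 1577, Na 4562.
Overall IE_2 order: Mg < Si < B < K < Na.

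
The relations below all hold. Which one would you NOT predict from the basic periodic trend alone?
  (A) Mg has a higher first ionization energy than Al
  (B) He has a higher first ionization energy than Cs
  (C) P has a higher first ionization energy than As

(A)

The general trend: first ionization energy increases across a period and decreases down a group.
(A) Mg (period 3, group 2) vs Al (period 3, group 13): the stated order contradicts the simple trend.
(B) He (period 1, group 18) vs Cs (period 6, group 1): the stated order agrees with the simple trend.
(C) P (period 3, group 15) vs As (period 4, group 15): the stated order agrees with the simple trend.
The exception is (A): Al's single 3p electron is easier to remove than one from Mg's filled 3s².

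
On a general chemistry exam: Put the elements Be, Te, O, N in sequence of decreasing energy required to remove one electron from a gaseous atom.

Be is in period 2, group 2; N is in period 2, group 15; O is in period 2, group 16; Te is in period 5, group 16.
IE₁ increases left→right with effective nuclear charge and decreases top→bottom as the valence shell moves farther out.
Here both period and group differ, so the two effects have to be weighed against each other.
Be > Te: period and group pull opposite ways; the down-group shift dominates (900 vs 869 kJ/mol).
O > Be: both are in period 2; the period trend gives O the larger value.
N > O: this pair runs against the simple trend — see the exception note.
Note the exception: N has a higher first ionization energy than O, contrary to the simple trend — pairing an electron in O's 2p⁴ costs repulsion energy, so O ionizes more easily than half-filled N (2p³).
Approximate values (kJ/mol): Be 900, N 1402, O 1314, Te 869.
So from highest to lowest: N > O > Be > Te.

N > O > Be > Te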